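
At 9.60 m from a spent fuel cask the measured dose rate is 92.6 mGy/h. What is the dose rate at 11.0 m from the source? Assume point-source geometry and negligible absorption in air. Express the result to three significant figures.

70.5 mGy/h

Since intensity falls as 1/r², scaling from 9.60 m to 11.0 m:
92.6 × (9.60/11.0)² = 92.6 × 0.7617 = 70.53 mGy/h.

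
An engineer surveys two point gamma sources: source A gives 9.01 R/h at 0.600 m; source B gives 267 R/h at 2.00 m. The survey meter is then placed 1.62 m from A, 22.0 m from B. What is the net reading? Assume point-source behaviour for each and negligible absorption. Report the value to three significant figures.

3.44 R/h

By superposition, sum each source's inverse-square contribution:
A: 9.01 × (0.600/1.62)² = 1.236 R/h
B: 267 × (2.00/22.0)² = 2.207 R/h
Total = 1.236 + 2.207 = 3.443 R/h.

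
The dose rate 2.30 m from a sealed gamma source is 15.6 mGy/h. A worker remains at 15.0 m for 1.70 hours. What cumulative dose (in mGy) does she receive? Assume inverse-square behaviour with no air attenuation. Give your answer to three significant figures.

By the inverse-square law, rate at 15.0 m:
(2.30/15.0)² = 0.02351, so 15.6 × 0.02351 = 0.3668 mGy/h.
Dose = rate × time = 0.3668 mGy/h × 1.700 h = 0.6236 mGy.

0.624 mGy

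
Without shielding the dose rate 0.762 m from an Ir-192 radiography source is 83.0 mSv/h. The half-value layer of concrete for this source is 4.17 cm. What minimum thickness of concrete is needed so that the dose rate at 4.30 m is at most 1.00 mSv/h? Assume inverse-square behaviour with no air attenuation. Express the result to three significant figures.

5.76 cm

At 4.30 m, distance alone gives (0.762/4.30)² = 0.03140, so 83.0 × 0.03140 = 2.606 mSv/h.
Further attenuation needed: 2.606/1.00 = 2.606.
n = log₂(2.606) = 1.382 half-value layers.
Thickness = 1.382 × 4.17 cm = 5.763 cm.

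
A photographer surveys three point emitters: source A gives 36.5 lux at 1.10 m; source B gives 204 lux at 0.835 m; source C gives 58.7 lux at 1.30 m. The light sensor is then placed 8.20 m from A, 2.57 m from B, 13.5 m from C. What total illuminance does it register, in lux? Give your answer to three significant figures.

22.7 lux

Each source contributes Iᵢ·(dᵢ/rᵢ)²; contributions add.
A: 36.5 × (1.10/8.20)² = 0.6568 lux
B: 204 × (0.835/2.57)² = 21.53 lux
C: 58.7 × (1.30/13.5)² = 0.5443 lux
Total = 0.6568 + 21.53 + 0.5443 = 22.73 lux.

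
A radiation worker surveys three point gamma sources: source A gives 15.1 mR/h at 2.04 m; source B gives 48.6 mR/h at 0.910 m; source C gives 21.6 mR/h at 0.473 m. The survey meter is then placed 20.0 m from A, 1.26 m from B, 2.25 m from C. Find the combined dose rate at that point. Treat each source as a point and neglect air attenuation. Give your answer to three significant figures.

By superposition, sum each source's inverse-square contribution:
A: 15.1 × (2.04/20.0)² = 0.1571 mR/h
B: 48.6 × (0.910/1.26)² = 25.35 mR/h
C: 21.6 × (0.473/2.25)² = 0.9546 mR/h
Total = 0.1571 + 25.35 + 0.9546 = 26.46 mR/h.

26.5 mR/h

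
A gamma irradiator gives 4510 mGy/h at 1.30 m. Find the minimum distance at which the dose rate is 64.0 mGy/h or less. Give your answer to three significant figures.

10.9 m

Intensity scales as (d₁/d₂)², so d₂ = d₁·√(I₁/I₂).
I₁/I₂ = 4510/64.0 = 70.47, so d₂ = 1.30 × √70.47 = 10.91 m.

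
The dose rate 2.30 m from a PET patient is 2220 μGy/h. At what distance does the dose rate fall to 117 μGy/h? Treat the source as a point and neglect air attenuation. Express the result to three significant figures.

Since intensity falls as 1/r², d₂ = d₁·√(I₁/I₂).
I₁/I₂ = 2220/117 = 18.97, so d₂ = 2.30 × √18.97 = 10.02 m.

10.0 m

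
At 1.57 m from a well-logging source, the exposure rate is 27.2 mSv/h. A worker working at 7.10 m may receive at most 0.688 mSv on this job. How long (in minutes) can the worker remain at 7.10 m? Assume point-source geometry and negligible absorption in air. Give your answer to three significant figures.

31.0 min

Intensity scales as (d₁/d₂)², so rate at 7.10 m:
(1.57/7.10)² = 0.04890, so 27.2 × 0.04890 = 1.330 mSv/h.
Stay time = 0.688 mSv ÷ 1.330 mSv/h = 0.5173 h = 31.04 min.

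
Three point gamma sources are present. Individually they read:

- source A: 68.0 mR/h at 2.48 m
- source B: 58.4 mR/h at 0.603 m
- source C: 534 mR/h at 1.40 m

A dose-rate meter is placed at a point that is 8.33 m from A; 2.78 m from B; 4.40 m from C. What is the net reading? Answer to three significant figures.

Each source contributes Iᵢ·(dᵢ/rᵢ)²; contributions add.
A: 68.0 × (2.48/8.33)² = 6.027 mR/h
B: 58.4 × (0.603/2.78)² = 2.748 mR/h
C: 534 × (1.40/4.40)² = 54.06 mR/h
Total = 6.027 + 2.748 + 54.06 = 62.84 mR/h.

62.8 mR/h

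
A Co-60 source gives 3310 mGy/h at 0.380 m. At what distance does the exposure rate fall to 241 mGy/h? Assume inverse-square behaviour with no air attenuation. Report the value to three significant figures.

1.41 m

Applying the 1/r² law, d₂ = d₁·√(I₁/I₂).
I₁/I₂ = 3310/241 = 13.73, so d₂ = 0.380 × √13.73 = 1.408 m.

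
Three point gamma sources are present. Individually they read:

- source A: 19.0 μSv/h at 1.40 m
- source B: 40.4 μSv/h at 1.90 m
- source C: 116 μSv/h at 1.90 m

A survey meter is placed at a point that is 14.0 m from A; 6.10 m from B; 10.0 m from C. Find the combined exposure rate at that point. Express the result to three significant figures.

8.30 μSv/h

Each source contributes Iᵢ·(dᵢ/rᵢ)²; contributions add.
A: 19.0 × (1.40/14.0)² = 0.1900 μSv/h
B: 40.4 × (1.90/6.10)² = 3.919 μSv/h
C: 116 × (1.90/10.0)² = 4.188 μSv/h
Total = 0.1900 + 3.919 + 4.188 = 8.297 μSv/h.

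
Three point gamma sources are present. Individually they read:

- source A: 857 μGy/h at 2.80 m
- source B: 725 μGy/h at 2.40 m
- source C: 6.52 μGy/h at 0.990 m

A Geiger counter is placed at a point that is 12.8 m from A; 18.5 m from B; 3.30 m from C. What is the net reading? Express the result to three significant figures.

53.8 μGy/h

By superposition, sum each source's inverse-square contribution:
A: 857 × (2.80/12.8)² = 41.01 μGy/h
B: 725 × (2.40/18.5)² = 12.20 μGy/h
C: 6.52 × (0.990/3.30)² = 0.5868 μGy/h
Total = 41.01 + 12.20 + 0.5868 = 53.80 μGy/h.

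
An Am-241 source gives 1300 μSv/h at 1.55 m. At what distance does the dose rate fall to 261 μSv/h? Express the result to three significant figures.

Applying the 1/r² law, d₂ = d₁·√(I₁/I₂).
I₁/I₂ = 1300/261 = 4.981, so d₂ = 1.55 × √4.981 = 3.459 m.

3.46 m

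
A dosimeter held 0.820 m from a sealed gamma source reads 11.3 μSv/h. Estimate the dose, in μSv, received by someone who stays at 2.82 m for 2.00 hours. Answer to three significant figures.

1.91 μSv

Intensity scales as (d₁/d₂)², so rate at 2.82 m:
(0.820/2.82)² = 0.08455, so 11.3 × 0.08455 = 0.9554 μSv/h.
Dose = rate × time = 0.9554 μSv/h × 2.000 h = 1.911 μSv.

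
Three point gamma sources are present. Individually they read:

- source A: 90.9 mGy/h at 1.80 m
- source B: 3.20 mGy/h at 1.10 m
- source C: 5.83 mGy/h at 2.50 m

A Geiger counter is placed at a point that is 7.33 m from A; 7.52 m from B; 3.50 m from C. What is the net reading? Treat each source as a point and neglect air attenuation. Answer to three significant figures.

By superposition, sum each source's inverse-square contribution:
A: 90.9 × (1.80/7.33)² = 5.482 mGy/h
B: 3.20 × (1.10/7.52)² = 0.06847 mGy/h
C: 5.83 × (2.50/3.50)² = 2.974 mGy/h
Total = 5.482 + 0.06847 + 2.974 = 8.524 mGy/h.

8.52 mGy/h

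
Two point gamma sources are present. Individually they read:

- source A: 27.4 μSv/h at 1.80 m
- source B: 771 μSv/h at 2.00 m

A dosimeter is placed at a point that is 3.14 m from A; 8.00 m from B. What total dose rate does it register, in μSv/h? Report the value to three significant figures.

By superposition, sum each source's inverse-square contribution:
A: 27.4 × (1.80/3.14)² = 9.004 μSv/h
B: 771 × (2.00/8.00)² = 48.19 μSv/h
Total = 9.004 + 48.19 = 57.19 μSv/h.

57.2 μSv/h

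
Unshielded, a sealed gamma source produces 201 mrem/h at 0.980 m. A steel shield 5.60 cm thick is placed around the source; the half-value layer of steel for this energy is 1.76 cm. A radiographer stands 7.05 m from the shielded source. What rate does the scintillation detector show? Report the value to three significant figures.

0.428 mrem/h

Distance alone: 201 × (0.980/7.05)² = 201 × 0.01932 = 3.883 mrem/h.
Shield: 5.60/1.76 = 3.182 half-value layers → attenuation 2^(−3.182) = 0.1102.
Combined: 3.883 × 0.1102 = 0.4279 mrem/h.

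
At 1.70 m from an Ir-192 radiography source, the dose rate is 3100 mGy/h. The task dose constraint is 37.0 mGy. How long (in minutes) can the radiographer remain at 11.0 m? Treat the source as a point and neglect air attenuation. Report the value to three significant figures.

30.0 min

Intensity scales as (d₁/d₂)², so rate at 11.0 m:
(1.70/11.0)² = 0.02388, so 3100 × 0.02388 = 74.03 mGy/h.
Stay time = 37.0 mGy ÷ 74.03 mGy/h = 0.4998 h = 29.99 min.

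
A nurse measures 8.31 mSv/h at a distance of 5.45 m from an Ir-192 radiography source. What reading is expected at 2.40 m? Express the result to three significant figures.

Applying the 1/r² law, the rate at 2.40 m is
(5.45/2.40)² = 5.157, so 8.31 × 5.157 = 42.85 mSv/h.

42.9 mSv/h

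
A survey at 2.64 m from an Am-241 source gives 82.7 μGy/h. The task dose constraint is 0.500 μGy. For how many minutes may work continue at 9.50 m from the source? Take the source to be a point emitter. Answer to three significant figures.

Since intensity falls as 1/r², rate at 9.50 m:
(2.64/9.50)² = 0.07723, so 82.7 × 0.07723 = 6.387 μGy/h.
Stay time = 0.500 μGy ÷ 6.387 μGy/h = 0.07828 h = 4.697 min.

4.70 min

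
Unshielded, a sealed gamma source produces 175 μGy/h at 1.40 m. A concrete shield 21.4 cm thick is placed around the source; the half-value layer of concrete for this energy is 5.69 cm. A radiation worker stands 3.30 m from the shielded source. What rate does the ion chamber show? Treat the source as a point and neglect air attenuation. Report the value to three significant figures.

Distance alone: 175 × (1.40/3.30)² = 175 × 0.1800 = 31.50 μGy/h.
Shield: 21.4/5.69 = 3.761 half-value layers → attenuation 2^(−3.761) = 0.07376.
Combined: 31.50 × 0.07376 = 2.323 μGy/h.

2.32 μGy/h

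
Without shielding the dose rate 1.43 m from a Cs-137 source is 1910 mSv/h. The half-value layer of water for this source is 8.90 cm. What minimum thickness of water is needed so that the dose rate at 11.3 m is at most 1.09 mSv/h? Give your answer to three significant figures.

At 11.3 m, distance alone gives 1910 × (1.43/11.3)² = 1910 × 0.01601 = 30.58 mSv/h.
Further attenuation needed: 30.58/1.09 = 28.06.
n = log₂(28.06) = 4.810 half-value layers.
Thickness = 4.810 × 8.90 cm = 42.81 cm.

42.8 cm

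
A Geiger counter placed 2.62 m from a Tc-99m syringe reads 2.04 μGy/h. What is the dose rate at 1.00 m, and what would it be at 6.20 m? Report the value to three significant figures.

14.0 μGy/h; 0.364 μGy/h

Applying the 1/r² law,
At 1.00 m: 2.04 × (2.62/1.00)² = 2.04 × 6.864 = 14.00 μGy/h
At 6.20 m: 14.00 × (1.00/6.20)² = 14.00 × 0.02601 = 0.3641 μGy/h.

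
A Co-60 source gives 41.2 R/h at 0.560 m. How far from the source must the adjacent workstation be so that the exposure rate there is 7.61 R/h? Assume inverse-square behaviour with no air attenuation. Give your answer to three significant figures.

1.30 m

Applying the 1/r² law, d₂ = d₁·√(I₁/I₂).
I₁/I₂ = 41.2/7.61 = 5.414, so d₂ = 0.560 × √5.414 = 1.303 m.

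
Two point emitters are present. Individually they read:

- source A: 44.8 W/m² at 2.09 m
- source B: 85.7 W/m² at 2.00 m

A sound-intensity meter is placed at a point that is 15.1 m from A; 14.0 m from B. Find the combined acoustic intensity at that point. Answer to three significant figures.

By superposition, sum each source's inverse-square contribution:
A: 44.8 × (2.09/15.1)² = 0.8583 W/m²
B: 85.7 × (2.00/14.0)² = 1.749 W/m²
Total = 0.8583 + 1.749 = 2.607 W/m².

2.61 W/m²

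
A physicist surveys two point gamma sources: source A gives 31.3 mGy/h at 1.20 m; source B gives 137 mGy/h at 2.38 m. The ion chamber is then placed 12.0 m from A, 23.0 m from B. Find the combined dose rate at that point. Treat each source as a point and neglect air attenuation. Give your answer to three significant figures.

1.78 mGy/h

Each source contributes Iᵢ·(dᵢ/rᵢ)²; contributions add.
A: 31.3 × (1.20/12.0)² = 0.3130 mGy/h
B: 137 × (2.38/23.0)² = 1.467 mGy/h
Total = 0.3130 + 1.467 = 1.780 mGy/h.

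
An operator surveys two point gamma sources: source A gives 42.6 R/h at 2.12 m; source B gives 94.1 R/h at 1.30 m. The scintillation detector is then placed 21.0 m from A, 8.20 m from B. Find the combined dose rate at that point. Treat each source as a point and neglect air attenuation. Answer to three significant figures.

2.80 R/h

By superposition, sum each source's inverse-square contribution:
A: 42.6 × (2.12/21.0)² = 0.4342 R/h
B: 94.1 × (1.30/8.20)² = 2.365 R/h
Total = 0.4342 + 2.365 = 2.799 R/h.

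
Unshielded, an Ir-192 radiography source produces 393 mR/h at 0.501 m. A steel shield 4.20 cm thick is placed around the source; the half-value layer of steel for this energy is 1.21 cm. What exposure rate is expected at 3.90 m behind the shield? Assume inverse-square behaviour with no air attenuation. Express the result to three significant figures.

0.585 mR/h

Distance alone: 393 × (0.501/3.90)² = 393 × 0.01650 = 6.485 mR/h.
Shield: 4.20/1.21 = 3.471 half-value layers → attenuation 2^(−3.471) = 0.09018.
Combined: 6.485 × 0.09018 = 0.5848 mR/h.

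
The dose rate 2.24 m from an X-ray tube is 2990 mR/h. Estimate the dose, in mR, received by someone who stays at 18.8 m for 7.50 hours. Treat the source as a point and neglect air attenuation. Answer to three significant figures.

Intensity scales as (d₁/d₂)², so rate at 18.8 m:
2990 × (2.24/18.8)² = 2990 × 0.01420 = 42.46 mR/h.
Dose = rate × time = 42.46 mR/h × 7.500 h = 318.4 mR.

318 mR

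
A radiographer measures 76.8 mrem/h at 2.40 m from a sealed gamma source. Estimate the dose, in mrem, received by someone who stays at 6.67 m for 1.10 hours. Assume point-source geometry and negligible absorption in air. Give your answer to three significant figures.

10.9 mrem

Since intensity falls as 1/r², rate at 6.67 m:
(2.40/6.67)² = 0.1295, so 76.8 × 0.1295 = 9.946 mrem/h.
Dose = rate × time = 9.946 mrem/h × 1.100 h = 10.94 mrem.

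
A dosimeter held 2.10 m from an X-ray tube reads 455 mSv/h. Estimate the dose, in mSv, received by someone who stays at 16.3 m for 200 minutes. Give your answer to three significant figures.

Using I₁d₁² = I₂d₂², rate at 16.3 m:
(2.10/16.3)² = 0.01660, so 455 × 0.01660 = 7.553 mSv/h.
Dose = rate × time = 7.553 mSv/h × 3.333 h = 25.17 mSv.

25.2 mSv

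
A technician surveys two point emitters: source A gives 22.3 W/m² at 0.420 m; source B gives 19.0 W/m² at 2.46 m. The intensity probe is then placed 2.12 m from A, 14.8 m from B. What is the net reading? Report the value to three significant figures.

1.40 W/m²

Each source contributes Iᵢ·(dᵢ/rᵢ)²; contributions add.
A: 22.3 × (0.420/2.12)² = 0.8752 W/m²
B: 19.0 × (2.46/14.8)² = 0.5249 W/m²
Total = 0.8752 + 0.5249 = 1.400 W/m².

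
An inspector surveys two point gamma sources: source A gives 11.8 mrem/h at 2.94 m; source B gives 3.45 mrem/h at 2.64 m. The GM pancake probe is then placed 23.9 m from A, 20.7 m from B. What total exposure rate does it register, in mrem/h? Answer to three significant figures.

Each source contributes Iᵢ·(dᵢ/rᵢ)²; contributions add.
A: 11.8 × (2.94/23.9)² = 0.1786 mrem/h
B: 3.45 × (2.64/20.7)² = 0.05612 mrem/h
Total = 0.1786 + 0.05612 = 0.2347 mrem/h.

0.235 mrem/h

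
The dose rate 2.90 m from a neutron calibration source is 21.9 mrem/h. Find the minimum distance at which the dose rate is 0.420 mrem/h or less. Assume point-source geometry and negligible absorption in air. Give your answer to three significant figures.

20.9 m

By the inverse-square law, d₂ = d₁·√(I₁/I₂).
I₁/I₂ = 21.9/0.420 = 52.14, so d₂ = 2.90 × √52.14 = 20.94 m.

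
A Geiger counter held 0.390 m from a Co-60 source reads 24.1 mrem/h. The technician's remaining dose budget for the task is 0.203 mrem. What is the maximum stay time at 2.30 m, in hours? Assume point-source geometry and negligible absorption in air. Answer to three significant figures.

0.293 h

By the inverse-square law, rate at 2.30 m:
(0.390/2.30)² = 0.02875, so 24.1 × 0.02875 = 0.6929 mrem/h.
Stay time = 0.203 mrem ÷ 0.6929 mrem/h = 0.2930 h.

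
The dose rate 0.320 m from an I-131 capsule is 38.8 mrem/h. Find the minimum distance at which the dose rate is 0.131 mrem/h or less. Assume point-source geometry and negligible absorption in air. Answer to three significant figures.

5.51 m

By the inverse-square law, d₂ = d₁·√(I₁/I₂).
I₁/I₂ = 38.8/0.131 = 296.2, so d₂ = 0.320 × √296.2 = 5.507 m.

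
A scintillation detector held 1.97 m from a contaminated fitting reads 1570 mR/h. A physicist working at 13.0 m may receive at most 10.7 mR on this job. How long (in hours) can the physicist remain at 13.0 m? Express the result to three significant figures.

By the inverse-square law, rate at 13.0 m:
1570 × (1.97/13.0)² = 1570 × 0.02296 = 36.05 mR/h.
Stay time = 10.7 mR ÷ 36.05 mR/h = 0.2968 h.

0.297 h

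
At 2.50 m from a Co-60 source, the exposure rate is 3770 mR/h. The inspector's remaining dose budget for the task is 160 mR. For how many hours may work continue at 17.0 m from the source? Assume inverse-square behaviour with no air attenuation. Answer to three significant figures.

Using I₁d₁² = I₂d₂², rate at 17.0 m:
3770 × (2.50/17.0)² = 3770 × 0.02163 = 81.55 mR/h.
Stay time = 160 mR ÷ 81.55 mR/h = 1.962 h.

1.96 h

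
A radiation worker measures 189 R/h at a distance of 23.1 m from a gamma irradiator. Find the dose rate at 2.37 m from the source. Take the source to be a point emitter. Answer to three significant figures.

18000 R/h

Using I₁d₁² = I₂d₂², the rate at 2.37 m is
189 × (23.1/2.37)² = 189 × 95.00 = 17960 R/h.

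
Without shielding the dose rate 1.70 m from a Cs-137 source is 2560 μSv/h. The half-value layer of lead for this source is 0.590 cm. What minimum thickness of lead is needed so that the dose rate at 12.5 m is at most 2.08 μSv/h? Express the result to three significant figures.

At 12.5 m, distance alone gives (1.70/12.5)² = 0.01850, so 2560 × 0.01850 = 47.36 μSv/h.
Further attenuation needed: 47.36/2.08 = 22.77.
n = log₂(22.77) = 4.509 half-value layers.
Thickness = 4.509 × 0.590 cm = 2.660 cm.

2.66 cm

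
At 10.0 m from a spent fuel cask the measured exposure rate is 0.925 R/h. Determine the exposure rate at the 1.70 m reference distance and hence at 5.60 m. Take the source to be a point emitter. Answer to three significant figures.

Using I₁d₁² = I₂d₂²,
At 1.70 m: 0.925 × (10.0/1.70)² = 0.925 × 34.60 = 32.01 R/h
At 5.60 m: 32.01 × (1.70/5.60)² = 32.01 × 0.09216 = 2.950 R/h.

32.0 R/h; 2.95 R/h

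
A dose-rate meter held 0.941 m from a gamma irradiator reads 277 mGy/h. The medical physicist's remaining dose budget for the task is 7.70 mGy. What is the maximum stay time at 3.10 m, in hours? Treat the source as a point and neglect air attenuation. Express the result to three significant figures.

Applying the 1/r² law, rate at 3.10 m:
277 × (0.941/3.10)² = 277 × 0.09214 = 25.52 mGy/h.
Stay time = 7.70 mGy ÷ 25.52 mGy/h = 0.3017 h.

0.302 h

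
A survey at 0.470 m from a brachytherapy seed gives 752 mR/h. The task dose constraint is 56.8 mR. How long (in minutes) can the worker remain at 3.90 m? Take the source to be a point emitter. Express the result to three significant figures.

Applying the 1/r² law, rate at 3.90 m:
(0.470/3.90)² = 0.01452, so 752 × 0.01452 = 10.92 mR/h.
Stay time = 56.8 mR ÷ 10.92 mR/h = 5.201 h = 312.1 min.

312 min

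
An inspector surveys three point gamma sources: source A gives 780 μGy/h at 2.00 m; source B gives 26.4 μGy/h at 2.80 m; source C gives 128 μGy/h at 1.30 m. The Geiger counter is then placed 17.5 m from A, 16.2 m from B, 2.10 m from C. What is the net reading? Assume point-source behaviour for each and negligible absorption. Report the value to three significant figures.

Each source contributes Iᵢ·(dᵢ/rᵢ)²; contributions add.
A: 780 × (2.00/17.5)² = 10.19 μGy/h
B: 26.4 × (2.80/16.2)² = 0.7887 μGy/h
C: 128 × (1.30/2.10)² = 49.05 μGy/h
Total = 10.19 + 0.7887 + 49.05 = 60.03 μGy/h.

60.0 μGy/h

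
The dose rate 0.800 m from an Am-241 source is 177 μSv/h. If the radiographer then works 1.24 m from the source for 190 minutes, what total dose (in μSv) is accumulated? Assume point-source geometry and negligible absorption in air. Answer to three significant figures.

Using I₁d₁² = I₂d₂², rate at 1.24 m:
(0.800/1.24)² = 0.4162, so 177 × 0.4162 = 73.67 μSv/h.
Dose = rate × time = 73.67 μSv/h × 3.167 h = 233.3 μSv.

233 μSv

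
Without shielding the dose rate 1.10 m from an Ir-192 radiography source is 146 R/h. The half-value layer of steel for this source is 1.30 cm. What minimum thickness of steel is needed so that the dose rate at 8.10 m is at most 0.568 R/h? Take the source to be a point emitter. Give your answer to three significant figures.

At 8.10 m, distance alone gives 146 × (1.10/8.10)² = 146 × 0.01844 = 2.692 R/h.
Further attenuation needed: 2.692/0.568 = 4.739.
n = log₂(4.739) = 2.245 half-value layers.
Thickness = 2.245 × 1.30 cm = 2.919 cm.

2.92 cm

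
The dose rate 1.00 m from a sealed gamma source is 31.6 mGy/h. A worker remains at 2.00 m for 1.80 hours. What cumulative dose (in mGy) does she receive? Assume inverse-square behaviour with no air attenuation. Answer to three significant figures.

14.2 mGy

Applying the 1/r² law, rate at 2.00 m:
(1.00/2.00)² = 0.2500, so 31.6 × 0.2500 = 7.900 mGy/h.
Dose = rate × time = 7.900 mGy/h × 1.800 h = 14.22 mGy.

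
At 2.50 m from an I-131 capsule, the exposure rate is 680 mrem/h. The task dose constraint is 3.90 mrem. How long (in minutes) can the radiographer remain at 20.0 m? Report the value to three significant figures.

22.0 min

Intensity scales as (d₁/d₂)², so rate at 20.0 m:
(2.50/20.0)² = 0.01562, so 680 × 0.01562 = 10.62 mrem/h.
Stay time = 3.90 mrem ÷ 10.62 mrem/h = 0.3672 h = 22.03 min.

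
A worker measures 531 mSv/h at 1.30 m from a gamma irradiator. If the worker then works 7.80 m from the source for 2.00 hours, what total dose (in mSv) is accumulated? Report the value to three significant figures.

Using I₁d₁² = I₂d₂², rate at 7.80 m:
531 × (1.30/7.80)² = 531 × 0.02778 = 14.75 mSv/h.
Dose = rate × time = 14.75 mSv/h × 2.000 h = 29.50 mSv.

29.5 mSv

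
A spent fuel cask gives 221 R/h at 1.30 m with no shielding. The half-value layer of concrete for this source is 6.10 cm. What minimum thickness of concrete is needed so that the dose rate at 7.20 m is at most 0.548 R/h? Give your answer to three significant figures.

22.7 cm

At 7.20 m, distance alone gives 221 × (1.30/7.20)² = 221 × 0.03260 = 7.205 R/h.
Further attenuation needed: 7.205/0.548 = 13.15.
n = log₂(13.15) = 3.717 half-value layers.
Thickness = 3.717 × 6.10 cm = 22.67 cm.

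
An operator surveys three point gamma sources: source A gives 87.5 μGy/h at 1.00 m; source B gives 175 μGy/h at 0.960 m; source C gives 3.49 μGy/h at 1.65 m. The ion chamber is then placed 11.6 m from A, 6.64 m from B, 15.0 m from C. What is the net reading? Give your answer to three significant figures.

By superposition, sum each source's inverse-square contribution:
A: 87.5 × (1.00/11.6)² = 0.6503 μGy/h
B: 175 × (0.960/6.64)² = 3.658 μGy/h
C: 3.49 × (1.65/15.0)² = 0.04223 μGy/h
Total = 0.6503 + 3.658 + 0.04223 = 4.351 μGy/h.

4.35 μGy/h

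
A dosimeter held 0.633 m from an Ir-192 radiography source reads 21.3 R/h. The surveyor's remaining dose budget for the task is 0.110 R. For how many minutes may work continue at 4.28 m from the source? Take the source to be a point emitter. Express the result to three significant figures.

14.2 min

Since intensity falls as 1/r², rate at 4.28 m:
(0.633/4.28)² = 0.02187, so 21.3 × 0.02187 = 0.4658 R/h.
Stay time = 0.110 R ÷ 0.4658 R/h = 0.2362 h = 14.17 min.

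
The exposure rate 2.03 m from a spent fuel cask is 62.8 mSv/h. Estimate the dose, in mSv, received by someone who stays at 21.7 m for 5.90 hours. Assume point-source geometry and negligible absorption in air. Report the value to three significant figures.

Intensity scales as (d₁/d₂)², so rate at 21.7 m:
(2.03/21.7)² = 0.008751, so 62.8 × 0.008751 = 0.5496 mSv/h.
Dose = rate × time = 0.5496 mSv/h × 5.900 h = 3.243 mSv.

3.24 mSv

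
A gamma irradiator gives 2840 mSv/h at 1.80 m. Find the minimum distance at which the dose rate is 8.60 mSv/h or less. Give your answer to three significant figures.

32.7 m

Intensity scales as (d₁/d₂)², so d₂ = d₁·√(I₁/I₂).
I₁/I₂ = 2840/8.60 = 330.2, so d₂ = 1.80 × √330.2 = 32.71 m.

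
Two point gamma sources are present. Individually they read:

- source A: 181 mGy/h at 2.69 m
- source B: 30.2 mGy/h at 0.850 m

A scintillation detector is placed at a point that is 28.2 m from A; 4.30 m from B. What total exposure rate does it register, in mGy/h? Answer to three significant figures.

Each source contributes Iᵢ·(dᵢ/rᵢ)²; contributions add.
A: 181 × (2.69/28.2)² = 1.647 mGy/h
B: 30.2 × (0.850/4.30)² = 1.180 mGy/h
Total = 1.647 + 1.180 = 2.827 mGy/h.

2.83 mGy/h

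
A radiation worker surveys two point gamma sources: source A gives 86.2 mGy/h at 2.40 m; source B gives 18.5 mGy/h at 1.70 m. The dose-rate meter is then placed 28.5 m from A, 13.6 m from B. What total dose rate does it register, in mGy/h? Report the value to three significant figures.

By superposition, sum each source's inverse-square contribution:
A: 86.2 × (2.40/28.5)² = 0.6113 mGy/h
B: 18.5 × (1.70/13.6)² = 0.2891 mGy/h
Total = 0.6113 + 0.2891 = 0.9004 mGy/h.

0.900 mGy/h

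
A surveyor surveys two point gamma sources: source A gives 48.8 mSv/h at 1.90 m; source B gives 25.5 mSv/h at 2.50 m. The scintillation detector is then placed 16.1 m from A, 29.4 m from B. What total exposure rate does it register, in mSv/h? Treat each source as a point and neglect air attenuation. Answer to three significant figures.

Each source contributes Iᵢ·(dᵢ/rᵢ)²; contributions add.
A: 48.8 × (1.90/16.1)² = 0.6796 mSv/h
B: 25.5 × (2.50/29.4)² = 0.1844 mSv/h
Total = 0.6796 + 0.1844 = 0.8640 mSv/h.

0.864 mSv/h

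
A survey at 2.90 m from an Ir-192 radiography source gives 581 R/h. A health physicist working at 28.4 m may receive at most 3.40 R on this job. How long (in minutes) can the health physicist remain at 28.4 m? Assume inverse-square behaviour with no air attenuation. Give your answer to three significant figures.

Using I₁d₁² = I₂d₂², rate at 28.4 m:
(2.90/28.4)² = 0.01043, so 581 × 0.01043 = 6.060 R/h.
Stay time = 3.40 R ÷ 6.060 R/h = 0.5611 h = 33.67 min.

33.7 min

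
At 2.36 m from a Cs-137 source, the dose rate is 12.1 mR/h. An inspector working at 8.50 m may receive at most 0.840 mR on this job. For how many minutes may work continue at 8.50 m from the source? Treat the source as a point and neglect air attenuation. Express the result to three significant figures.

54.0 min

Intensity scales as (d₁/d₂)², so rate at 8.50 m:
12.1 × (2.36/8.50)² = 12.1 × 0.07709 = 0.9328 mR/h.
Stay time = 0.840 mR ÷ 0.9328 mR/h = 0.9005 h = 54.03 min.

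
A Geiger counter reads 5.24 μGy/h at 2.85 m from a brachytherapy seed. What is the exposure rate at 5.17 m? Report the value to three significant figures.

1.59 μGy/h

By the inverse-square law, the rate at 5.17 m is
(2.85/5.17)² = 0.3039, so 5.24 × 0.3039 = 1.592 μGy/h.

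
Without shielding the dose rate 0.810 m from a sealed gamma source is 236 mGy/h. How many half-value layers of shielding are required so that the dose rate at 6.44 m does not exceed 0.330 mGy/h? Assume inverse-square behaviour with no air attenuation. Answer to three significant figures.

3.50 half-value layers

At 6.44 m, distance alone gives (0.810/6.44)² = 0.01582, so 236 × 0.01582 = 3.734 mGy/h.
Further attenuation needed: 3.734/0.330 = 11.32.
n = log₂(11.32) = 3.501 half-value layers.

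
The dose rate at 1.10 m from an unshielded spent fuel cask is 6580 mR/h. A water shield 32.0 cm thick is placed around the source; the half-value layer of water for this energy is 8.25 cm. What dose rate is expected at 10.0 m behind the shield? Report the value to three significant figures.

Distance alone: 6580 × (1.10/10.0)² = 6580 × 0.01210 = 79.62 mR/h.
Shield: 32.0/8.25 = 3.879 half-value layers → attenuation 2^(−3.879) = 0.06797.
Combined: 79.62 × 0.06797 = 5.412 mR/h.

5.41 mR/h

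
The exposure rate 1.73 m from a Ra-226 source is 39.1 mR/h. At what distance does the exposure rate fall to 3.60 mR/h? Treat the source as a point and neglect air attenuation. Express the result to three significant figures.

5.70 m

By the inverse-square law, d₂ = d₁·√(I₁/I₂).
I₁/I₂ = 39.1/3.60 = 10.86, so d₂ = 1.73 × √10.86 = 5.701 m.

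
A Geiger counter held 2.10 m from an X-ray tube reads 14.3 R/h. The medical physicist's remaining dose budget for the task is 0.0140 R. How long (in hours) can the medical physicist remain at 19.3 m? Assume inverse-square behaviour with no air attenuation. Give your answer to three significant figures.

0.0827 h

Using I₁d₁² = I₂d₂², rate at 19.3 m:
14.3 × (2.10/19.3)² = 14.3 × 0.01184 = 0.1693 R/h.
Stay time = 0.0140 R ÷ 0.1693 R/h = 0.08269 h.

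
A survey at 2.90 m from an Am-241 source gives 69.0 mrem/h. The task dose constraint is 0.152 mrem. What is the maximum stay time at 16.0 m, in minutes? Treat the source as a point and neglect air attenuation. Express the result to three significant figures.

4.02 min

Since intensity falls as 1/r², rate at 16.0 m:
(2.90/16.0)² = 0.03285, so 69.0 × 0.03285 = 2.267 mrem/h.
Stay time = 0.152 mrem ÷ 2.267 mrem/h = 0.06705 h = 4.023 min.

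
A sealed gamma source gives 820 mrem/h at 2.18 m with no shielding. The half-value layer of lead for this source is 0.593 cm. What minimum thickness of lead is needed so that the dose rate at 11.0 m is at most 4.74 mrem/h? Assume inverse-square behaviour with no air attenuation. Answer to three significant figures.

1.64 cm

At 11.0 m, distance alone gives (2.18/11.0)² = 0.03928, so 820 × 0.03928 = 32.21 mrem/h.
Further attenuation needed: 32.21/4.74 = 6.795.
n = log₂(6.795) = 2.764 half-value layers.
Thickness = 2.764 × 0.593 cm = 1.639 cm.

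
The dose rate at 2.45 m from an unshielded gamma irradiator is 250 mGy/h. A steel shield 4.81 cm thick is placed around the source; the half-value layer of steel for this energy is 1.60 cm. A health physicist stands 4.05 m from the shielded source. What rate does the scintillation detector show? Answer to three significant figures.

Distance alone: (2.45/4.05)² = 0.3660, so 250 × 0.3660 = 91.50 mGy/h.
Shield: 4.81/1.60 = 3.006 half-value layers → attenuation 2^(−3.006) = 0.1245.
Combined: 91.50 × 0.1245 = 11.39 mGy/h.

11.4 mGy/h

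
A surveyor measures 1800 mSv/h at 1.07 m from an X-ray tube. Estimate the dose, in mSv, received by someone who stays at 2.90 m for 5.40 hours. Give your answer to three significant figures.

1320 mSv

Applying the 1/r² law, rate at 2.90 m:
(1.07/2.90)² = 0.1361, so 1800 × 0.1361 = 245.0 mSv/h.
Dose = rate × time = 245.0 mSv/h × 5.400 h = 1323 mSv.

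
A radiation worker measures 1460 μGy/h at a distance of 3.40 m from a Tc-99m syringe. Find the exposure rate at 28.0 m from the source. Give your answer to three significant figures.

By the inverse-square law, the rate at 28.0 m is
1460 × (3.40/28.0)² = 1460 × 0.01474 = 21.52 μGy/h.

21.5 μGy/h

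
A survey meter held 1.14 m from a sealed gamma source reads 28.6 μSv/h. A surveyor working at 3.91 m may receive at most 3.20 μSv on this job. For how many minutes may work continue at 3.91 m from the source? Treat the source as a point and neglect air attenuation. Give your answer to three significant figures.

79.0 min

Using I₁d₁² = I₂d₂², rate at 3.91 m:
(1.14/3.91)² = 0.08501, so 28.6 × 0.08501 = 2.431 μSv/h.
Stay time = 3.20 μSv ÷ 2.431 μSv/h = 1.316 h = 78.96 min.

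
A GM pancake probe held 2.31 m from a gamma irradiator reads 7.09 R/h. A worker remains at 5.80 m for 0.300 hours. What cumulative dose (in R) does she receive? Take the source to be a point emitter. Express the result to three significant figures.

Intensity scales as (d₁/d₂)², so rate at 5.80 m:
(2.31/5.80)² = 0.1586, so 7.09 × 0.1586 = 1.124 R/h.
Dose = rate × time = 1.124 R/h × 0.3000 h = 0.3372 R.

0.337 R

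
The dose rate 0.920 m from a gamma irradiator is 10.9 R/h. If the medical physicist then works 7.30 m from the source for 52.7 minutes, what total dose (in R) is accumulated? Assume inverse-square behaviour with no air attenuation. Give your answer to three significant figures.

Applying the 1/r² law, rate at 7.30 m:
(0.920/7.30)² = 0.01588, so 10.9 × 0.01588 = 0.1731 R/h.
Dose = rate × time = 0.1731 R/h × 0.8783 h = 0.1520 R.

0.152 R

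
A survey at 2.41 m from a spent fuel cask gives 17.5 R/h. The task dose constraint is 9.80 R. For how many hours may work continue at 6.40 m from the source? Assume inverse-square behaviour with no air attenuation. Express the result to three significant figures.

3.95 h

By the inverse-square law, rate at 6.40 m:
17.5 × (2.41/6.40)² = 17.5 × 0.1418 = 2.482 R/h.
Stay time = 9.80 R ÷ 2.482 R/h = 3.948 h.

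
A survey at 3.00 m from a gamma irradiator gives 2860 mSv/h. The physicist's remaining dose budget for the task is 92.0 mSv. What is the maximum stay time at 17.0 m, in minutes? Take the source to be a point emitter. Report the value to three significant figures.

62.0 min

By the inverse-square law, rate at 17.0 m:
2860 × (3.00/17.0)² = 2860 × 0.03114 = 89.06 mSv/h.
Stay time = 92.0 mSv ÷ 89.06 mSv/h = 1.033 h = 61.98 min.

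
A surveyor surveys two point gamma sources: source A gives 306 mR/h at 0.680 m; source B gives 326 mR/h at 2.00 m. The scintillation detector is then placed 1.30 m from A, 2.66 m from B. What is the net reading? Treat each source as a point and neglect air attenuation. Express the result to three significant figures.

Each source contributes Iᵢ·(dᵢ/rᵢ)²; contributions add.
A: 306 × (0.680/1.30)² = 83.72 mR/h
B: 326 × (2.00/2.66)² = 184.3 mR/h
Total = 83.72 + 184.3 = 268.0 mR/h.

268 mR/h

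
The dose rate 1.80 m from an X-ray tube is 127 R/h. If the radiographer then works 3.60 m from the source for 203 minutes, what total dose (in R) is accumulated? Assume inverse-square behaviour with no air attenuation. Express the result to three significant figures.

By the inverse-square law, rate at 3.60 m:
127 × (1.80/3.60)² = 127 × 0.2500 = 31.75 R/h.
Dose = rate × time = 31.75 R/h × 3.383 h = 107.4 R.

107 R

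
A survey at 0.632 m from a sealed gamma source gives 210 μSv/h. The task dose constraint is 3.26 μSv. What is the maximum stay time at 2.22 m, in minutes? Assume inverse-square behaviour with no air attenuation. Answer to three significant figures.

Since intensity falls as 1/r², rate at 2.22 m:
(0.632/2.22)² = 0.08105, so 210 × 0.08105 = 17.02 μSv/h.
Stay time = 3.26 μSv ÷ 17.02 μSv/h = 0.1915 h = 11.49 min.

11.5 min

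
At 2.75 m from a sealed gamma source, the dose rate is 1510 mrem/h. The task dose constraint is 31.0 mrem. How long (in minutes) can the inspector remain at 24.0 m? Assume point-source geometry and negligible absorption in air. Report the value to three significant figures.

Using I₁d₁² = I₂d₂², rate at 24.0 m:
1510 × (2.75/24.0)² = 1510 × 0.01313 = 19.83 mrem/h.
Stay time = 31.0 mrem ÷ 19.83 mrem/h = 1.563 h = 93.78 min.

93.8 min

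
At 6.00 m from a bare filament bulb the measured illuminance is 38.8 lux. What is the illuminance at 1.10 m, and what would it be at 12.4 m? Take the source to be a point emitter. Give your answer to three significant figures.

1150 lux; 9.08 lux

By the inverse-square law,
At 1.10 m: (6.00/1.10)² = 29.75, so 38.8 × 29.75 = 1154 lux
At 12.4 m: 1154 × (1.10/12.4)² = 1154 × 0.007869 = 9.081 lux.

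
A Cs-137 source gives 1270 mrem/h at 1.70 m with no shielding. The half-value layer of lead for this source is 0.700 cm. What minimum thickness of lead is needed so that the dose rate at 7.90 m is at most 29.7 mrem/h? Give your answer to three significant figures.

At 7.90 m, distance alone gives (1.70/7.90)² = 0.04631, so 1270 × 0.04631 = 58.81 mrem/h.
Further attenuation needed: 58.81/29.7 = 1.980.
n = log₂(1.980) = 0.9855 half-value layers.
Thickness = 0.9855 × 0.700 cm = 0.6898 cm.

0.690 cm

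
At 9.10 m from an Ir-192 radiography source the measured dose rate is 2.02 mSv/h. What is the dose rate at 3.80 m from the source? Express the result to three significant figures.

11.6 mSv/h

Applying the 1/r² law, scaling from 9.10 m to 3.80 m:
(9.10/3.80)² = 5.735, so 2.02 × 5.735 = 11.58 mSv/h.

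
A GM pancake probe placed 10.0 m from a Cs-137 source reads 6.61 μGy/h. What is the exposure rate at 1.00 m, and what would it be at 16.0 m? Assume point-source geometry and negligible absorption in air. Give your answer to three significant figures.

661 μGy/h; 2.58 μGy/h

By the inverse-square law,
At 1.00 m: (10.0/1.00)² = 100.0, so 6.61 × 100.0 = 661.0 μGy/h
At 16.0 m: (1.00/16.0)² = 0.003906, so 661.0 × 0.003906 = 2.582 μGy/h.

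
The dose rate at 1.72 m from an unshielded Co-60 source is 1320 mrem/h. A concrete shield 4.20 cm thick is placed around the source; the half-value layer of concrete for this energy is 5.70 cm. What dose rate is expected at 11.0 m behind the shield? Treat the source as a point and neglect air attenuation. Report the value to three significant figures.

19.4 mrem/h

Distance alone: (1.72/11.0)² = 0.02445, so 1320 × 0.02445 = 32.27 mrem/h.
Shield: 4.20/5.70 = 0.7368 half-value layers → attenuation 2^(−0.7368) = 0.6001.
Combined: 32.27 × 0.6001 = 19.37 mrem/h.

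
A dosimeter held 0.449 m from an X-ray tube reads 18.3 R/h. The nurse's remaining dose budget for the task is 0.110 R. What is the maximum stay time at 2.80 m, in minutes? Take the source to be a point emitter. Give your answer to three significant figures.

Since intensity falls as 1/r², rate at 2.80 m:
(0.449/2.80)² = 0.02571, so 18.3 × 0.02571 = 0.4705 R/h.
Stay time = 0.110 R ÷ 0.4705 R/h = 0.2338 h = 14.03 min.

14.0 min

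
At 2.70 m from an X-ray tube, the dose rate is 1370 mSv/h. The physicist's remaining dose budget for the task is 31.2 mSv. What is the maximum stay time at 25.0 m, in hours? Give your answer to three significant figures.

1.95 h

By the inverse-square law, rate at 25.0 m:
(2.70/25.0)² = 0.01166, so 1370 × 0.01166 = 15.97 mSv/h.
Stay time = 31.2 mSv ÷ 15.97 mSv/h = 1.954 h.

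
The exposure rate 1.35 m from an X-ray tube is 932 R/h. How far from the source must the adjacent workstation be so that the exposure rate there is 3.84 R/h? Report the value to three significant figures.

21.0 m

Using I₁d₁² = I₂d₂², d₂ = d₁·√(I₁/I₂).
I₁/I₂ = 932/3.84 = 242.7, so d₂ = 1.35 × √242.7 = 21.03 m.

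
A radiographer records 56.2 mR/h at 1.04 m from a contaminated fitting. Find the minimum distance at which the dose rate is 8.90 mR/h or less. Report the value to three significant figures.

Applying the 1/r² law, d₂ = d₁·√(I₁/I₂).
I₁/I₂ = 56.2/8.90 = 6.315, so d₂ = 1.04 × √6.315 = 2.613 m.

2.61 m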